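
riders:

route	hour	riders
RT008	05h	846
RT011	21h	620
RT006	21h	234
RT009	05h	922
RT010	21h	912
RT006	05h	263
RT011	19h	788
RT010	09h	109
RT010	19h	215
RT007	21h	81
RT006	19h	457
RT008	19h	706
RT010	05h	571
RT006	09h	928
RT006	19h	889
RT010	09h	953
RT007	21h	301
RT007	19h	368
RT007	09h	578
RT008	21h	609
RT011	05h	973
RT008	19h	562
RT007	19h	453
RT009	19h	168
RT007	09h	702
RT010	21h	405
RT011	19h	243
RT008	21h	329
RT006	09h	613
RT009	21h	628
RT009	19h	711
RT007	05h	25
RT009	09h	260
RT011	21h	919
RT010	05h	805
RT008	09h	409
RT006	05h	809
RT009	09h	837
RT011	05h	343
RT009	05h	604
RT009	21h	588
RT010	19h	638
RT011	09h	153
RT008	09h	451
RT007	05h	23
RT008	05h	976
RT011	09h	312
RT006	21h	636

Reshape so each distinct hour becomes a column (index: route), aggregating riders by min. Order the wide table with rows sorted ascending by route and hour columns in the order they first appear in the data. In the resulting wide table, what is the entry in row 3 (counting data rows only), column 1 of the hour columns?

846

With rows sorted ascending by route, row 3 is route=RT008. hour columns in first-appearance order: 05h, 21h, 19h, 09h; column 1 is 05h.
Long rows with route=RT008, hour=05h: min(846, 976) = 846.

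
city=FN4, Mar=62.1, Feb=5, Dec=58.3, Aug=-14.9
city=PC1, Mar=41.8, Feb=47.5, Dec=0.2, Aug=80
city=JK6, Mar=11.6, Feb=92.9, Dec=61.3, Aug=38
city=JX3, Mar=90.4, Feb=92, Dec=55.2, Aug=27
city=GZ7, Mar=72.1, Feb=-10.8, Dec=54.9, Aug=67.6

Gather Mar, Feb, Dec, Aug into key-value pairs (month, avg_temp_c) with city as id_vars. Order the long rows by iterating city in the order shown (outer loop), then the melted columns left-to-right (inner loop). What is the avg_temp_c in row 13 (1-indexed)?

20 rows total (5 × 4). Row 13: index ⌊(13-1)/4⌋ = 3 into city → JX3; (13-1) mod 4 = 0 into the melted columns → Mar.
So row 13 is (JX3, Mar, 90.4); avg_temp_c = 90.4.

90.4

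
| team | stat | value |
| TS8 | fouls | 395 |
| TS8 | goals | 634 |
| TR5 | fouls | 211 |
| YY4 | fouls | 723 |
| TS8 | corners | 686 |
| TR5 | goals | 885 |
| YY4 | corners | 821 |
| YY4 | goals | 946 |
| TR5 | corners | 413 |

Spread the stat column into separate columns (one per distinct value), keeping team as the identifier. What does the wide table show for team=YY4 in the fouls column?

Wide layout: rows indexed by team, columns are the 3 distinct stat values (fouls, goals, corners).
Cell (team=YY4, stat=fouls) draws from the long row where team=YY4 and stat=fouls, which has value=723.

723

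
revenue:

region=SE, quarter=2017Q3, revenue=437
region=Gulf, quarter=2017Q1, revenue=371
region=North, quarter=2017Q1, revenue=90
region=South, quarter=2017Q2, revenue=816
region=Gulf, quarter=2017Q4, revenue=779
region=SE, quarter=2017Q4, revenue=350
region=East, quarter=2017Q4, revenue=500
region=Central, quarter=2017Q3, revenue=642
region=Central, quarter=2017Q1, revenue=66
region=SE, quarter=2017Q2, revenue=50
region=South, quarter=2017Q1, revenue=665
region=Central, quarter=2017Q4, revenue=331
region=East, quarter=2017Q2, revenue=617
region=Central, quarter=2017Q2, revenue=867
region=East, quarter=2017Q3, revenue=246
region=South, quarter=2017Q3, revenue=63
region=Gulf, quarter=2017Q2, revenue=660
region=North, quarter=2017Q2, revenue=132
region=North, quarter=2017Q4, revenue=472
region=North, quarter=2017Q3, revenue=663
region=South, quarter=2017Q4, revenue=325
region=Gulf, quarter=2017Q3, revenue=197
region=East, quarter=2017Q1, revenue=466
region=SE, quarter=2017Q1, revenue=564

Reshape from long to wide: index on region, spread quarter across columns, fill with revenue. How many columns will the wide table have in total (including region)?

5

1 column for region plus 4 distinct quarter values → 5 columns.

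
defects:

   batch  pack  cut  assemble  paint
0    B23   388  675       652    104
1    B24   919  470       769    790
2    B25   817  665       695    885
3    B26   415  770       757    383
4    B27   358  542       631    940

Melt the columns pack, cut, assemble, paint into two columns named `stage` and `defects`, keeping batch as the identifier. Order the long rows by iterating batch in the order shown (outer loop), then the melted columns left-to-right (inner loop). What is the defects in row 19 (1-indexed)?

20 rows total (5 × 4). Row 19: index ⌊(19-1)/4⌋ = 4 into batch → B27; (19-1) mod 4 = 2 into the melted columns → assemble.
So row 19 is (B27, assemble, 631); defects = 631.

631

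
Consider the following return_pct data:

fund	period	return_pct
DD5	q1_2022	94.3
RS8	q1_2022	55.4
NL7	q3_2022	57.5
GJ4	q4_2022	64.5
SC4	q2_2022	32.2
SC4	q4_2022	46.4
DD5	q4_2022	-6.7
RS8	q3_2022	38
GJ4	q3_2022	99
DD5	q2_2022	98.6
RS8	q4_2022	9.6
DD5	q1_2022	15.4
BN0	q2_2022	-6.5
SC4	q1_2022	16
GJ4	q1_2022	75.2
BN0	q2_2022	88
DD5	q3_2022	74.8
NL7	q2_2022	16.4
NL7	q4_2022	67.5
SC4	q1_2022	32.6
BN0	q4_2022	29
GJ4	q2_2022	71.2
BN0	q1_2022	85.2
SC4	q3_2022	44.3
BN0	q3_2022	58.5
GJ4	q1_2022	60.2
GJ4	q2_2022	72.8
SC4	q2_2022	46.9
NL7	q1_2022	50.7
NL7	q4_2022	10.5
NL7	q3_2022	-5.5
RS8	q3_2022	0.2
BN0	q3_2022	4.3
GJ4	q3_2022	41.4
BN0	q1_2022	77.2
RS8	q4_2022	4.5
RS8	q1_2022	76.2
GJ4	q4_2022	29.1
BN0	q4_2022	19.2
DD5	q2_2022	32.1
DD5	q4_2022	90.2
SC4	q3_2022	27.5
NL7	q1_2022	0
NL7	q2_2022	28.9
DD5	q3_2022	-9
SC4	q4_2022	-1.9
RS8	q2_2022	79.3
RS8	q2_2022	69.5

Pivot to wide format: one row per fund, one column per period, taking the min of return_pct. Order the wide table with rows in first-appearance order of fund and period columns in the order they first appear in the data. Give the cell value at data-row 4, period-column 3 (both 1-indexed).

With rows in first-appearance order of fund, row 4 is fund=GJ4. period columns in first-appearance order: q1_2022, q3_2022, q4_2022, q2_2022; column 3 is q4_2022.
Long rows with fund=GJ4, period=q4_2022: min(64.5, 29.1) = 29.1.

29.1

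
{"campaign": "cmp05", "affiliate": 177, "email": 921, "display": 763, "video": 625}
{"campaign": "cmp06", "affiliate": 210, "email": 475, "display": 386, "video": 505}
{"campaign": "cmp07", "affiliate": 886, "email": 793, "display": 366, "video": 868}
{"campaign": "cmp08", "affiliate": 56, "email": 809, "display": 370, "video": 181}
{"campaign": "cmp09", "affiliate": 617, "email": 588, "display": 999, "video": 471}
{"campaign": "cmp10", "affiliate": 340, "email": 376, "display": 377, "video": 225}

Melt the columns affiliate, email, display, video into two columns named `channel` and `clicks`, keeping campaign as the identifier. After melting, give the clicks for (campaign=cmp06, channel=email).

475

Unpivoting turns each (campaign, wide-column) pair into one long row.
The wide cell at row cmp06, column email holds 475, so the long row (cmp06, email) has clicks=475.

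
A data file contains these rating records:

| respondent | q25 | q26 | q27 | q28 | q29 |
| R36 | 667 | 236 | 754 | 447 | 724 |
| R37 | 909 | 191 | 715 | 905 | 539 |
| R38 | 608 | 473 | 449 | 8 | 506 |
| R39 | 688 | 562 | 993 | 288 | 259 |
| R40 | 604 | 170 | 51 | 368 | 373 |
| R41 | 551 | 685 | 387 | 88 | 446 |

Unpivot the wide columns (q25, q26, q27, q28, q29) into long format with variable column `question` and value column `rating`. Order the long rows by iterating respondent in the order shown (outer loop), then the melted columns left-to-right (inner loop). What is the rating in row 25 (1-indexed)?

30 rows total (6 × 5). Row 25: index ⌊(25-1)/5⌋ = 4 into respondent → R40; (25-1) mod 5 = 4 into the melted columns → q29.
So row 25 is (R40, q29, 373); rating = 373.

373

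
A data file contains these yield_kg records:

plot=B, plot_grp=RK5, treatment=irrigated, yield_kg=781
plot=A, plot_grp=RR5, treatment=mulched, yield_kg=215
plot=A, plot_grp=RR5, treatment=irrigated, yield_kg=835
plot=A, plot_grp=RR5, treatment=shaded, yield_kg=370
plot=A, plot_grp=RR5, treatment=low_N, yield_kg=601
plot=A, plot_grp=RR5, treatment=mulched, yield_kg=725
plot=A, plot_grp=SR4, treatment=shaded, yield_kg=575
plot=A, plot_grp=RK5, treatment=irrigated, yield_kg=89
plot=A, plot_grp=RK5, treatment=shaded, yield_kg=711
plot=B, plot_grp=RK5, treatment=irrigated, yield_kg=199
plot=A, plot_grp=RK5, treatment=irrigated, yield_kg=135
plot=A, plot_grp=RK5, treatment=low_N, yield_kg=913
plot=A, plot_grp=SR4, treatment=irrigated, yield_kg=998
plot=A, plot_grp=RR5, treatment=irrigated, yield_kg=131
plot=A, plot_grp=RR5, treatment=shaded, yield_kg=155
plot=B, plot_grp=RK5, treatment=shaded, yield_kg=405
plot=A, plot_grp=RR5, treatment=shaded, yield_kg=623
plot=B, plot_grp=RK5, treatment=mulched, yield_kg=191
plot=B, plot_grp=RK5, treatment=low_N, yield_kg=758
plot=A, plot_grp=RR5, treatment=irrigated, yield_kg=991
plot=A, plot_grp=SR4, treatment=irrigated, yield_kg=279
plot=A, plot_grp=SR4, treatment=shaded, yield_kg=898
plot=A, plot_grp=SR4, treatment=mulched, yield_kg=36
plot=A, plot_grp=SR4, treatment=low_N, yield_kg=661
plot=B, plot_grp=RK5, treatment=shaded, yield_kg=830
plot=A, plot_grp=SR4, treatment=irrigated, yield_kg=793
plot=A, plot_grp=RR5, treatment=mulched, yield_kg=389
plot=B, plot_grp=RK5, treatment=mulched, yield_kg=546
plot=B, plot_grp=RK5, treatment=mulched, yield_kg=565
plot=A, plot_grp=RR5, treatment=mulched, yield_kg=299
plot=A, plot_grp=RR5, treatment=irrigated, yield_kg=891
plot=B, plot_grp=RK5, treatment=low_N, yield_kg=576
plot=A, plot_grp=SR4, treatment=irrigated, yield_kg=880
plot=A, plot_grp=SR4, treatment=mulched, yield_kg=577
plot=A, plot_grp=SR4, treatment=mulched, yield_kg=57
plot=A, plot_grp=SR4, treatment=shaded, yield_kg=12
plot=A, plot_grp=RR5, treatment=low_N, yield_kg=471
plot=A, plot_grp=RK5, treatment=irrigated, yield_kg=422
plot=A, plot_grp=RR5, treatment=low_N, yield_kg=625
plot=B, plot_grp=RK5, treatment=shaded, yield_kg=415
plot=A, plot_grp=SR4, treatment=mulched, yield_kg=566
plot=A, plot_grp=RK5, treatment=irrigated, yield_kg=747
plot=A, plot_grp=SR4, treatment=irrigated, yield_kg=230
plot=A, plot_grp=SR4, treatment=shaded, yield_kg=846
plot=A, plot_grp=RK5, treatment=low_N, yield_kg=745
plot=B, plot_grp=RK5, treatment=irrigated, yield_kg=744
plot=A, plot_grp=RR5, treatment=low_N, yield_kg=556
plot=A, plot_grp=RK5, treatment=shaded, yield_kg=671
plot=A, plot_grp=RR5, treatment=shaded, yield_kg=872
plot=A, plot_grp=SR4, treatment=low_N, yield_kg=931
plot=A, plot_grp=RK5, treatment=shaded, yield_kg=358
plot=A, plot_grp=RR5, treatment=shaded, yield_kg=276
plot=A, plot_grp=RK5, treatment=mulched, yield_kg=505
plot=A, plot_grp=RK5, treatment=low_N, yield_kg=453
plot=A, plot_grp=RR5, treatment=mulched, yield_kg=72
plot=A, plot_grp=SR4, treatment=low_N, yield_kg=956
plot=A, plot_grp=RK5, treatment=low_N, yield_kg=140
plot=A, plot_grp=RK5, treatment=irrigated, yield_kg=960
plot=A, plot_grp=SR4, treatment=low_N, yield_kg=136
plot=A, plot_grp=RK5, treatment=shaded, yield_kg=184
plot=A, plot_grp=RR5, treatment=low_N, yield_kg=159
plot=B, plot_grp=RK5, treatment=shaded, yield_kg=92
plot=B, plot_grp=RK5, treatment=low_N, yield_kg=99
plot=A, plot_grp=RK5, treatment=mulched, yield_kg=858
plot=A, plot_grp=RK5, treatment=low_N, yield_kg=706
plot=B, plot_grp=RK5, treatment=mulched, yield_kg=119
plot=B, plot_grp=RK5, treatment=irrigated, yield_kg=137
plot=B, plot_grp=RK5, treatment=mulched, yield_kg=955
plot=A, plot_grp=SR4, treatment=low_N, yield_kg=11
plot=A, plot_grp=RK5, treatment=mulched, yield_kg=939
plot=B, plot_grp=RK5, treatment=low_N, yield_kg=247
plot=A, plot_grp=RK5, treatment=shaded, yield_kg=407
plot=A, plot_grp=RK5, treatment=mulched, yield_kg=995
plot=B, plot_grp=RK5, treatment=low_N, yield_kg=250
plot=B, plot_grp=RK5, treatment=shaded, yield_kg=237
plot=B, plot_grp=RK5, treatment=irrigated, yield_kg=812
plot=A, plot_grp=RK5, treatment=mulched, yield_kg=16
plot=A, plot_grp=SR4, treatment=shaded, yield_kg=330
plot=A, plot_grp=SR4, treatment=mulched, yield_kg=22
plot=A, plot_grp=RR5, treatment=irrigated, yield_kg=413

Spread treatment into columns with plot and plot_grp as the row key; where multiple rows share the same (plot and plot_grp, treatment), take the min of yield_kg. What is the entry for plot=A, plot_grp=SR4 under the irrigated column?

230

Rows with plot=A, plot_grp=SR4 and treatment=irrigated: yield_kg values are 998, 279, 793, 880, 230.
min(998, 279, 793, 880, 230) = 230.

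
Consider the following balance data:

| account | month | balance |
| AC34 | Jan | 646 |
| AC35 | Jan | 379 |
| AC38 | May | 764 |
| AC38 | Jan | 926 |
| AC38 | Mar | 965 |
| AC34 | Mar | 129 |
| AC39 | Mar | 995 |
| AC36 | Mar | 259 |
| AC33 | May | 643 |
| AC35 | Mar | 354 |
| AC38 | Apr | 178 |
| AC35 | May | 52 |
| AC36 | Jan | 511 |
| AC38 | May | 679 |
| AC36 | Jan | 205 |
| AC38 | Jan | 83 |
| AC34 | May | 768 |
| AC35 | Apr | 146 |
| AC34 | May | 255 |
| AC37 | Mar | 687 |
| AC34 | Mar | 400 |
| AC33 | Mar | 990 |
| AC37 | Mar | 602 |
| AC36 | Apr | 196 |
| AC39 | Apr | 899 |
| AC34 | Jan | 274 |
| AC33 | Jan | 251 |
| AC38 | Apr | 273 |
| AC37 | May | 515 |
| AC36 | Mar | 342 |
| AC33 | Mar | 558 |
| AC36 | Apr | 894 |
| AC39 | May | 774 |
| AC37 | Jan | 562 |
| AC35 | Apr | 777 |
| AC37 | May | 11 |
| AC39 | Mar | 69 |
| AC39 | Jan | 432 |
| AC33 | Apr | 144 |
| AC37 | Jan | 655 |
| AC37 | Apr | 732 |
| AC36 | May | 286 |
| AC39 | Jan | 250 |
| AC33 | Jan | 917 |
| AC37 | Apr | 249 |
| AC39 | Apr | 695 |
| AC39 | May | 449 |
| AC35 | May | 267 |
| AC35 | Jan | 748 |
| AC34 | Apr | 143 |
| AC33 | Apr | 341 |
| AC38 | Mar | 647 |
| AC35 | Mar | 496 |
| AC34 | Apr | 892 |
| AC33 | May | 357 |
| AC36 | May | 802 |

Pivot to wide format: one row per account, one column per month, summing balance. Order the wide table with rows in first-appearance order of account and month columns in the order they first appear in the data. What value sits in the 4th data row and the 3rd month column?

1064

With rows in first-appearance order of account, row 4 is account=AC39. month columns in first-appearance order: Jan, May, Mar, Apr; column 3 is Mar.
Long rows with account=AC39, month=Mar: 995 + 69 = 1064.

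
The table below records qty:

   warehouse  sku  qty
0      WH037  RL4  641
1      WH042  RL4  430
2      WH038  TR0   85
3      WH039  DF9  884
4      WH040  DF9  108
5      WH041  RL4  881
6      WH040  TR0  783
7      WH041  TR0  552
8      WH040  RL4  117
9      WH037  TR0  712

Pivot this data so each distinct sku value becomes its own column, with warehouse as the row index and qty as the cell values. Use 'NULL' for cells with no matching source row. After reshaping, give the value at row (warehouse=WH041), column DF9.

No long-format row has warehouse=WH041 and sku=DF9, so the cell is NULL.

NULL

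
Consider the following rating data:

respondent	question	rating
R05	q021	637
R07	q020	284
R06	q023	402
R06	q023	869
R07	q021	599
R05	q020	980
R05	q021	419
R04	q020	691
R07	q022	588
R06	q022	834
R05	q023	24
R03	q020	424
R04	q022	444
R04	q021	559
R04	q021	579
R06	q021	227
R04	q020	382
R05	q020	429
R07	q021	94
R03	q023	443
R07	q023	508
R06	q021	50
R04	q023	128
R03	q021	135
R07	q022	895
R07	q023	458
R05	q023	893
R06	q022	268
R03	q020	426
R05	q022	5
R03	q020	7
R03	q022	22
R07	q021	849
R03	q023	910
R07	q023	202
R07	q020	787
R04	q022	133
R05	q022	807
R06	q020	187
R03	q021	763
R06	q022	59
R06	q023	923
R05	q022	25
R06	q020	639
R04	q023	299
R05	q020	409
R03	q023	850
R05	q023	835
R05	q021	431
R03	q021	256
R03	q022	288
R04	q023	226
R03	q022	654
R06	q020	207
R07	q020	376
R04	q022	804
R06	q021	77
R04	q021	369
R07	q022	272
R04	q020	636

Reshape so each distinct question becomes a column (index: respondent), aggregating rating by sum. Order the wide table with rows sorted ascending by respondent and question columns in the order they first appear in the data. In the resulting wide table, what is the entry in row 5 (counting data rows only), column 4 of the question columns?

1755

With rows sorted ascending by respondent, row 5 is respondent=R07. question columns in first-appearance order: q021, q020, q023, q022; column 4 is q022.
Long rows with respondent=R07, question=q022: 588 + 895 + 272 = 1755.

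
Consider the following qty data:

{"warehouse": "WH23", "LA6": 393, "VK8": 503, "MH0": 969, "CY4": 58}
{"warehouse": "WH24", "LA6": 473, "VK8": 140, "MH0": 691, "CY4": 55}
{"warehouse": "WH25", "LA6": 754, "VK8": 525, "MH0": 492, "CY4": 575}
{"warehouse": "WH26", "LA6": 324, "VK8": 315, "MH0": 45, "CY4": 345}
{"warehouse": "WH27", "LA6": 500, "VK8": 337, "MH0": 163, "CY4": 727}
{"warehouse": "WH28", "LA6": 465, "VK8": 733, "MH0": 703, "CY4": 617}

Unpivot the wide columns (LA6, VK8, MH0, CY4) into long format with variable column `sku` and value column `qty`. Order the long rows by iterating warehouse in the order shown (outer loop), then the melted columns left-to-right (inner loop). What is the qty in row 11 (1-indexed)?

24 rows total (6 × 4). Row 11: index ⌊(11-1)/4⌋ = 2 into warehouse → WH25; (11-1) mod 4 = 2 into the melted columns → MH0.
So row 11 is (WH25, MH0, 492); qty = 492.

492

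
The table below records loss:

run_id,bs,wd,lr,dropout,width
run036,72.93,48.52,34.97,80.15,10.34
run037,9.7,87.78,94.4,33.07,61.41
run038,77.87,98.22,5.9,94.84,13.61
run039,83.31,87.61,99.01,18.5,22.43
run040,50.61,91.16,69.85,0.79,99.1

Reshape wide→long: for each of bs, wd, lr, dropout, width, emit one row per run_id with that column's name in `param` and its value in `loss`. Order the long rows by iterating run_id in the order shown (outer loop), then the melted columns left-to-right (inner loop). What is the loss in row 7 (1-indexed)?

25 rows total (5 × 5). Row 7: index ⌊(7-1)/5⌋ = 1 into run_id → run037; (7-1) mod 5 = 1 into the melted columns → wd.
So row 7 is (run037, wd, 87.78); loss = 87.78.

87.78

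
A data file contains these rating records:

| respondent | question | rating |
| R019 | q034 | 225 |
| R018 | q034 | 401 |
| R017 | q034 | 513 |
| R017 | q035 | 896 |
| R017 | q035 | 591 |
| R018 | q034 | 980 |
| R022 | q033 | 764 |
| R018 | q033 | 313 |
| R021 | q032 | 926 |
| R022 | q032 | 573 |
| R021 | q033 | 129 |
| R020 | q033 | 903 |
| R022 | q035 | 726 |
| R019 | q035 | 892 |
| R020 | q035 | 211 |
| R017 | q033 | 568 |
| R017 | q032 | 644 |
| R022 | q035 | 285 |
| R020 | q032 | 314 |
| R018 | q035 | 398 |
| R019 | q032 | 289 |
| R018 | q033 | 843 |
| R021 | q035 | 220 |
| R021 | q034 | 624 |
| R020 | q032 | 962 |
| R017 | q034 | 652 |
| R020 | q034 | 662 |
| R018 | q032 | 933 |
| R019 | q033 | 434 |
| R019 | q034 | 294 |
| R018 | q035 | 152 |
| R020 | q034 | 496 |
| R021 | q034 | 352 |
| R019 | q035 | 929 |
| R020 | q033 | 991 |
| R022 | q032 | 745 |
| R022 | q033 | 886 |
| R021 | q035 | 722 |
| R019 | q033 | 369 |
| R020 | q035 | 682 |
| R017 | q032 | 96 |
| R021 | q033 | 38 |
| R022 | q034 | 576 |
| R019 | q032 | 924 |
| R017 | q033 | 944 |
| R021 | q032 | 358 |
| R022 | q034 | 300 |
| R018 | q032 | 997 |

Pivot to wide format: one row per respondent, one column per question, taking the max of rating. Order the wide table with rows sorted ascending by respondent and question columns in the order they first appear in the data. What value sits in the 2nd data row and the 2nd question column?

398

With rows sorted ascending by respondent, row 2 is respondent=R018. question columns in first-appearance order: q034, q035, q033, q032; column 2 is q035.
Long rows with respondent=R018, question=q035: max(398, 152) = 398.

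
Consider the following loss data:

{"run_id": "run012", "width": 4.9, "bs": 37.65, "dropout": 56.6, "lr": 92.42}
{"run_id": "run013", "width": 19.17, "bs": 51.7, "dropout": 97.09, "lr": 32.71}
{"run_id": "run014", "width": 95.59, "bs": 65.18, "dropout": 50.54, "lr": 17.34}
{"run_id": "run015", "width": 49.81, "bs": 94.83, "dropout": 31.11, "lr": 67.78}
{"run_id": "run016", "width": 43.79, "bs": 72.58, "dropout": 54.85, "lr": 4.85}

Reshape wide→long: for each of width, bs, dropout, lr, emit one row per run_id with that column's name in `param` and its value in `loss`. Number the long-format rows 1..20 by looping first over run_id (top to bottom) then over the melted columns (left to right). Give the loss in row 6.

20 rows total (5 × 4). Row 6: index ⌊(6-1)/4⌋ = 1 into run_id → run013; (6-1) mod 4 = 1 into the melted columns → bs.
So row 6 is (run013, bs, 51.7); loss = 51.7.

51.7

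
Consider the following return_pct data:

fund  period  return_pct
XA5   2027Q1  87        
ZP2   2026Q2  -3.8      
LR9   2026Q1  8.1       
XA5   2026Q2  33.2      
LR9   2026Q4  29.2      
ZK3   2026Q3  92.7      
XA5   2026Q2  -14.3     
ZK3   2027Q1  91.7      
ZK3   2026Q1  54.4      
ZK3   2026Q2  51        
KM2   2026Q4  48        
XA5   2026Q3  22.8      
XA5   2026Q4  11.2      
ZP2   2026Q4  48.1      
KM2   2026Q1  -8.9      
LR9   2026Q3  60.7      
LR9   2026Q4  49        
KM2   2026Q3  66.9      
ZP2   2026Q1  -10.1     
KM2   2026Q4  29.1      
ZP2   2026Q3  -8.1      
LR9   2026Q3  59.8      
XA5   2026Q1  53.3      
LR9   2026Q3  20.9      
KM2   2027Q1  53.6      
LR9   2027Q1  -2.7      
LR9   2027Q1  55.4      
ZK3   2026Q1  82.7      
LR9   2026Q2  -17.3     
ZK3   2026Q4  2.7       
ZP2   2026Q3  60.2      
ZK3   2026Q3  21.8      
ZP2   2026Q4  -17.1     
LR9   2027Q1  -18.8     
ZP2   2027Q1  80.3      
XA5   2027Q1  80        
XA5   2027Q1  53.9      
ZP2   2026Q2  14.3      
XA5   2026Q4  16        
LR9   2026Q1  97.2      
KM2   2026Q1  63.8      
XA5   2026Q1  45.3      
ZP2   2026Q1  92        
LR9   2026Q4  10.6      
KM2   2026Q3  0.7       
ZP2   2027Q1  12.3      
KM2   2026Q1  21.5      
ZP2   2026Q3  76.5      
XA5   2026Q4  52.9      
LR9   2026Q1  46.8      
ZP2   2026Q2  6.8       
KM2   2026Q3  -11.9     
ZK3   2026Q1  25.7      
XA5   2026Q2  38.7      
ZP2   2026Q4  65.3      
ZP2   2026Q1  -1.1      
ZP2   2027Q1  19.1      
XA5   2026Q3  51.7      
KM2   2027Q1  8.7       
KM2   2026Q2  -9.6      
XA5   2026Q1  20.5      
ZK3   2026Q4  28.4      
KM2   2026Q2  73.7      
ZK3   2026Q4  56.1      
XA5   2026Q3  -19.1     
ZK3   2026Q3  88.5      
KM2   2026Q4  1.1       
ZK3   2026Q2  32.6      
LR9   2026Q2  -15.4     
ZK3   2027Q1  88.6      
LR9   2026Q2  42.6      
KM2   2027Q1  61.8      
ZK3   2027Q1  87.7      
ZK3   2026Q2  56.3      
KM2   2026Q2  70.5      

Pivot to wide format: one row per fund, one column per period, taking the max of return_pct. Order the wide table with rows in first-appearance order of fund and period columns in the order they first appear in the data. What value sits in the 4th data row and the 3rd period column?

With rows in first-appearance order of fund, row 4 is fund=ZK3. period columns in first-appearance order: 2027Q1, 2026Q2, 2026Q1, 2026Q4, 2026Q3; column 3 is 2026Q1.
Long rows with fund=ZK3, period=2026Q1: max(54.4, 82.7, 25.7) = 82.7.

82.7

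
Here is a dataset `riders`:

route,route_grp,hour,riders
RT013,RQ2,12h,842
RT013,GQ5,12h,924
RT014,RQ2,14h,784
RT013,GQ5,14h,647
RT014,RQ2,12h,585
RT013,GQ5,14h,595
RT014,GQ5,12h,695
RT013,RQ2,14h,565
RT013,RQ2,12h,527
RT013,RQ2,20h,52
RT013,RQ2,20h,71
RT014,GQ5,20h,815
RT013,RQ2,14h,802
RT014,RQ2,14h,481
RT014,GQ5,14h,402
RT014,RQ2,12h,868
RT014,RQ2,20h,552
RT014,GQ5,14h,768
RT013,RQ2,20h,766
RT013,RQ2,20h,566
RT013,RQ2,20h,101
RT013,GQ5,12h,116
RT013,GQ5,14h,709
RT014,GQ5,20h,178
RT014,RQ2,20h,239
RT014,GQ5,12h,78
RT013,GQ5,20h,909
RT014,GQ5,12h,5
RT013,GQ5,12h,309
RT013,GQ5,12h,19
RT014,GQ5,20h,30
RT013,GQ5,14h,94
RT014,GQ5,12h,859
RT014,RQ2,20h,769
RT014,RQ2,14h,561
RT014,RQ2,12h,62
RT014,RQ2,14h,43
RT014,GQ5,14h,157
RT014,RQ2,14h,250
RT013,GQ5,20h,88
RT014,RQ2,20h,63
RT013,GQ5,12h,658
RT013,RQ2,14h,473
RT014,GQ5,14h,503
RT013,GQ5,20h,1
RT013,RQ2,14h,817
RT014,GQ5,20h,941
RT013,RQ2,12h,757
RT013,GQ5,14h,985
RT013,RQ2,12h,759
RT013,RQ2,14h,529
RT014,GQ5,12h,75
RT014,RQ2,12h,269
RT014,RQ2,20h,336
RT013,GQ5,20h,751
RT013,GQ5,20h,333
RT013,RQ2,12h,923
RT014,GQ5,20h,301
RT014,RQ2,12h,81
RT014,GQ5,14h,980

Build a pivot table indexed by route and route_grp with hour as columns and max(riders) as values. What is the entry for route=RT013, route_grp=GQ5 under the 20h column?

909

Rows with route=RT013, route_grp=GQ5 and hour=20h: riders values are 909, 88, 1, 751, 333.
max(909, 88, 1, 751, 333) = 909.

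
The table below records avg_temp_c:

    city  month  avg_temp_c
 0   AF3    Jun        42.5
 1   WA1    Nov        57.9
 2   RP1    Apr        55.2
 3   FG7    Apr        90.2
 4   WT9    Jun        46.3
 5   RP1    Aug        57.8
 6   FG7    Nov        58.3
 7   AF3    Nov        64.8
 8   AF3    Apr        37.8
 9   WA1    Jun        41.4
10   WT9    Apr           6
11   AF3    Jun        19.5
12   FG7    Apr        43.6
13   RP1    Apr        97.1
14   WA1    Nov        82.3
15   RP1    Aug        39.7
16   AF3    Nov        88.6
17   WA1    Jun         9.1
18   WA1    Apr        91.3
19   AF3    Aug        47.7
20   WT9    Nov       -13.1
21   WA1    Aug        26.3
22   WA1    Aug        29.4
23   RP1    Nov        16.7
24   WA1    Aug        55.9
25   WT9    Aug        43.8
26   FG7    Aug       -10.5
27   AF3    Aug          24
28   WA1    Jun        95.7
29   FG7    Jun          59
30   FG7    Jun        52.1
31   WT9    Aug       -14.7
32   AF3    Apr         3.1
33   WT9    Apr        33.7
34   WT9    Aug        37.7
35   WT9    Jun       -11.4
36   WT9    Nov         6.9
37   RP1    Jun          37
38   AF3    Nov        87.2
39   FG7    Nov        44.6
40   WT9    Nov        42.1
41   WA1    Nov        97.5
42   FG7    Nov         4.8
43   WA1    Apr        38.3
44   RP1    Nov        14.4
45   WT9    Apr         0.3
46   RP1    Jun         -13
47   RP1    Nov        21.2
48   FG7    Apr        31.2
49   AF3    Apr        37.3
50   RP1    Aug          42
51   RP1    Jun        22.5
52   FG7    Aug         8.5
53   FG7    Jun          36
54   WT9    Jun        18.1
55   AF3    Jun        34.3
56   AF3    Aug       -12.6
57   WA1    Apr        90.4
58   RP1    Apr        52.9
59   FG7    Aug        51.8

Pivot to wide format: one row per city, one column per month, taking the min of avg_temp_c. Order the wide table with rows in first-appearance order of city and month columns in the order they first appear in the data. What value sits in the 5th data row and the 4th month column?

With rows in first-appearance order of city, row 5 is city=WT9. month columns in first-appearance order: Jun, Nov, Apr, Aug; column 4 is Aug.
Long rows with city=WT9, month=Aug: min(43.8, -14.7, 37.7) = -14.7.

-14.7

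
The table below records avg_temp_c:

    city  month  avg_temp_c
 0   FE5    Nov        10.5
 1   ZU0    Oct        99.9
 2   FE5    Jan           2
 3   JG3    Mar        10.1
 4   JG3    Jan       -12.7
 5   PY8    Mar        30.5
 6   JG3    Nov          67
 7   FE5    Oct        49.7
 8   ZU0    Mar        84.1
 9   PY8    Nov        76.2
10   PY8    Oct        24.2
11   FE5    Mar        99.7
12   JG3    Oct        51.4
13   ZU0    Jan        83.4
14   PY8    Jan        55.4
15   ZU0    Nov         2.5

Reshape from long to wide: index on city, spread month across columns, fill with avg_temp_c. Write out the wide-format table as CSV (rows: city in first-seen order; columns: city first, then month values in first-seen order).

Columns: city plus the 4 distinct month values (Nov, Oct, Jan, Mar).
For example, row FE5 column Nov takes avg_temp_c=10.5 from the long row (FE5, Nov).

city,Nov,Oct,Jan,Mar
FE5,10.5,49.7,2,99.7
ZU0,2.5,99.9,83.4,84.1
JG3,67,51.4,-12.7,10.1
PY8,76.2,24.2,55.4,30.5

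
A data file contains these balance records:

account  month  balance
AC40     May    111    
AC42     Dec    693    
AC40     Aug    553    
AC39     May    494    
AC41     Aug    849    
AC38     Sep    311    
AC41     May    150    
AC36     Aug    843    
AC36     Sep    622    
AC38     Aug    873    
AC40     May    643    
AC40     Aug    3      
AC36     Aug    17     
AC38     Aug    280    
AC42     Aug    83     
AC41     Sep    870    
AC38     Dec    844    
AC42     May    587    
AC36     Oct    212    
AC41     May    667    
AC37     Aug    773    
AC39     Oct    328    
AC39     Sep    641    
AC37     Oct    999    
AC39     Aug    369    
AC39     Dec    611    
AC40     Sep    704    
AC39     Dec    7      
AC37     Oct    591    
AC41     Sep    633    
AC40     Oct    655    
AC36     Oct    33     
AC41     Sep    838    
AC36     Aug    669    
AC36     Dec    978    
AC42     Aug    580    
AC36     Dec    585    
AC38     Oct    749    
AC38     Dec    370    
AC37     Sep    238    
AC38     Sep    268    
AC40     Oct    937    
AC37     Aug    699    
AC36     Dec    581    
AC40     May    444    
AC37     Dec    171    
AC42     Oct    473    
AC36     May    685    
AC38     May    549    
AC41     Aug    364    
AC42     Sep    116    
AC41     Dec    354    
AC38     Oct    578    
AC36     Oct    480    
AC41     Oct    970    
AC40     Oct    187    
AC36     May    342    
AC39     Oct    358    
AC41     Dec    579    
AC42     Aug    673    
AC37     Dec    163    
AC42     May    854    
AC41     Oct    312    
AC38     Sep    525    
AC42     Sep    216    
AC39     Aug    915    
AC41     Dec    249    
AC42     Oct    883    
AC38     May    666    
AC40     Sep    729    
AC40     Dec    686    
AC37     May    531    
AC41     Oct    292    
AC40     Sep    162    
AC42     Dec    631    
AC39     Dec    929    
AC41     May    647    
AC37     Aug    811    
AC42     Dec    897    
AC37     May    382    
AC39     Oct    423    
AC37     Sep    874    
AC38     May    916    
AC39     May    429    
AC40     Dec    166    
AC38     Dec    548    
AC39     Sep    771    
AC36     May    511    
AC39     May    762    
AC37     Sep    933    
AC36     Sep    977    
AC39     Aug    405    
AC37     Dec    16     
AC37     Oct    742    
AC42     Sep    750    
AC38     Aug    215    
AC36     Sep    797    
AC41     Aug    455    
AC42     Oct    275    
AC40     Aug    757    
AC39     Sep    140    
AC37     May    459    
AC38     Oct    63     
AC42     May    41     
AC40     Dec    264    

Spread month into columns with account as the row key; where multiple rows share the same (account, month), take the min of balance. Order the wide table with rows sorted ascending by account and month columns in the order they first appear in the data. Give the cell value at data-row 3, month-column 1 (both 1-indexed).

With rows sorted ascending by account, row 3 is account=AC38. month columns in first-appearance order: May, Dec, Aug, Sep, Oct; column 1 is May.
Long rows with account=AC38, month=May: min(549, 666, 916) = 549.

549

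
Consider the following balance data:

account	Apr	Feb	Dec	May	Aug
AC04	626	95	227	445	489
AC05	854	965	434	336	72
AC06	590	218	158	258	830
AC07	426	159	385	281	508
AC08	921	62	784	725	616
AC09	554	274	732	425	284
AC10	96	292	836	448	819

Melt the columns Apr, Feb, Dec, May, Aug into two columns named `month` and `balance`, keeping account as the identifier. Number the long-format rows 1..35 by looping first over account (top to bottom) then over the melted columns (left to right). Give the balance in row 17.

35 rows total (7 × 5). Row 17: index ⌊(17-1)/5⌋ = 3 into account → AC07; (17-1) mod 5 = 1 into the melted columns → Feb.
So row 17 is (AC07, Feb, 159); balance = 159.

159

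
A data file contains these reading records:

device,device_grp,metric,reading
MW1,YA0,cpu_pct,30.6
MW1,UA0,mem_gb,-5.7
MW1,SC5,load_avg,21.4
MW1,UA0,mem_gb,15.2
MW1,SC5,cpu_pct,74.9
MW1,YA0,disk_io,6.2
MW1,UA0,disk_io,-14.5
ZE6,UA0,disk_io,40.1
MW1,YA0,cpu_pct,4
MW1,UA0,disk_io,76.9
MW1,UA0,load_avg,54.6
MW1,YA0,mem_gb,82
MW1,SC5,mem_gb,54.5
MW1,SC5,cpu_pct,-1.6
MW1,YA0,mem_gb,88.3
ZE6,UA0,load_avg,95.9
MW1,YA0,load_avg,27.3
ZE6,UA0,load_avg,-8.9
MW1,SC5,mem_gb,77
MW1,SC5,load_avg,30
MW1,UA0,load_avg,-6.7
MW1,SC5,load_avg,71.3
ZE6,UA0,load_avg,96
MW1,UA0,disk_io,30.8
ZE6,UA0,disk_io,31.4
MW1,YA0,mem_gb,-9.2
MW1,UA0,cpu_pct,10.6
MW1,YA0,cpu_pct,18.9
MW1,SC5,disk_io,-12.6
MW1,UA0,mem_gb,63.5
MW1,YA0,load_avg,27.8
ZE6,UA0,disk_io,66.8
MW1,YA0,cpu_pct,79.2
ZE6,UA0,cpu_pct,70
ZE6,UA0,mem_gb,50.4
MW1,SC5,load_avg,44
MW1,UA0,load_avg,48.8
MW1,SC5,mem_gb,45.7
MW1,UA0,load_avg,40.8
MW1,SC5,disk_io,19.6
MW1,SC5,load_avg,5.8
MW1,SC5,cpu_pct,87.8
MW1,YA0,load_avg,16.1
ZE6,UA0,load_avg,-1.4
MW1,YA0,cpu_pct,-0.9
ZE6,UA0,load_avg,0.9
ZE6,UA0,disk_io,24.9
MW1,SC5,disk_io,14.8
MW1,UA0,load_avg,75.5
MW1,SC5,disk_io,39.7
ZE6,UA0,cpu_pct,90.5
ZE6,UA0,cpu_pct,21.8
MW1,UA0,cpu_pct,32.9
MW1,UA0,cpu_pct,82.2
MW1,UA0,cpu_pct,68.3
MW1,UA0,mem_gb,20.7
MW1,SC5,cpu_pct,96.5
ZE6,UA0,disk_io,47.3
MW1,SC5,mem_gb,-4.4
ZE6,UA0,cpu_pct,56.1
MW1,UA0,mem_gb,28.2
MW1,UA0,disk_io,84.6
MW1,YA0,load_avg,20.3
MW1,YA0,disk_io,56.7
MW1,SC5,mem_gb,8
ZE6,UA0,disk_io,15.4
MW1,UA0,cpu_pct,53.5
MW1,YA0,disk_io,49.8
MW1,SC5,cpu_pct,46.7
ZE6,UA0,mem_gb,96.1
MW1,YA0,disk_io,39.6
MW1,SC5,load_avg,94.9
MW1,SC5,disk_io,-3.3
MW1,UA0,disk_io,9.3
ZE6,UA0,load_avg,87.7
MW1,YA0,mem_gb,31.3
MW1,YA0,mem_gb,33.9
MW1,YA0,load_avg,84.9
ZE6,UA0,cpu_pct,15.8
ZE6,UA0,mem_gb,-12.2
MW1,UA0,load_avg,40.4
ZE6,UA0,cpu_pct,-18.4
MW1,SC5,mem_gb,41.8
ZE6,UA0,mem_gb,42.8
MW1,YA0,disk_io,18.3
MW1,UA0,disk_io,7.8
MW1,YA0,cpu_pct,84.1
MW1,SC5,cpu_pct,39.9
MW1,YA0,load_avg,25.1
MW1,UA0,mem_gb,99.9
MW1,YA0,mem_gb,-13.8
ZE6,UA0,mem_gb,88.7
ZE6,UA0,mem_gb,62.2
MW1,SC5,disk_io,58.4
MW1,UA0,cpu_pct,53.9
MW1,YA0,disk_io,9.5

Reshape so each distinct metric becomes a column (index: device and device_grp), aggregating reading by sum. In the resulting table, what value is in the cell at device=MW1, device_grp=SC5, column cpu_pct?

Rows with device=MW1, device_grp=SC5 and metric=cpu_pct: reading values are 74.9, -1.6, 87.8, 96.5, 46.7, 39.9.
74.9 + -1.6 + 87.8 + 96.5 + 46.7 + 39.9 = 344.2.

344.2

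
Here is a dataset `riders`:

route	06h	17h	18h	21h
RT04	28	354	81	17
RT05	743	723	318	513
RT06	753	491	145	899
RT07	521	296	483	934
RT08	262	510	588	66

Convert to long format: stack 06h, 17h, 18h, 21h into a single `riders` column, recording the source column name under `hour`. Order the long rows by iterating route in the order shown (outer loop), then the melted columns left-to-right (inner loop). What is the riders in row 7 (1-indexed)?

20 rows total (5 × 4). Row 7: index ⌊(7-1)/4⌋ = 1 into route → RT05; (7-1) mod 4 = 2 into the melted columns → 18h.
So row 7 is (RT05, 18h, 318); riders = 318.

318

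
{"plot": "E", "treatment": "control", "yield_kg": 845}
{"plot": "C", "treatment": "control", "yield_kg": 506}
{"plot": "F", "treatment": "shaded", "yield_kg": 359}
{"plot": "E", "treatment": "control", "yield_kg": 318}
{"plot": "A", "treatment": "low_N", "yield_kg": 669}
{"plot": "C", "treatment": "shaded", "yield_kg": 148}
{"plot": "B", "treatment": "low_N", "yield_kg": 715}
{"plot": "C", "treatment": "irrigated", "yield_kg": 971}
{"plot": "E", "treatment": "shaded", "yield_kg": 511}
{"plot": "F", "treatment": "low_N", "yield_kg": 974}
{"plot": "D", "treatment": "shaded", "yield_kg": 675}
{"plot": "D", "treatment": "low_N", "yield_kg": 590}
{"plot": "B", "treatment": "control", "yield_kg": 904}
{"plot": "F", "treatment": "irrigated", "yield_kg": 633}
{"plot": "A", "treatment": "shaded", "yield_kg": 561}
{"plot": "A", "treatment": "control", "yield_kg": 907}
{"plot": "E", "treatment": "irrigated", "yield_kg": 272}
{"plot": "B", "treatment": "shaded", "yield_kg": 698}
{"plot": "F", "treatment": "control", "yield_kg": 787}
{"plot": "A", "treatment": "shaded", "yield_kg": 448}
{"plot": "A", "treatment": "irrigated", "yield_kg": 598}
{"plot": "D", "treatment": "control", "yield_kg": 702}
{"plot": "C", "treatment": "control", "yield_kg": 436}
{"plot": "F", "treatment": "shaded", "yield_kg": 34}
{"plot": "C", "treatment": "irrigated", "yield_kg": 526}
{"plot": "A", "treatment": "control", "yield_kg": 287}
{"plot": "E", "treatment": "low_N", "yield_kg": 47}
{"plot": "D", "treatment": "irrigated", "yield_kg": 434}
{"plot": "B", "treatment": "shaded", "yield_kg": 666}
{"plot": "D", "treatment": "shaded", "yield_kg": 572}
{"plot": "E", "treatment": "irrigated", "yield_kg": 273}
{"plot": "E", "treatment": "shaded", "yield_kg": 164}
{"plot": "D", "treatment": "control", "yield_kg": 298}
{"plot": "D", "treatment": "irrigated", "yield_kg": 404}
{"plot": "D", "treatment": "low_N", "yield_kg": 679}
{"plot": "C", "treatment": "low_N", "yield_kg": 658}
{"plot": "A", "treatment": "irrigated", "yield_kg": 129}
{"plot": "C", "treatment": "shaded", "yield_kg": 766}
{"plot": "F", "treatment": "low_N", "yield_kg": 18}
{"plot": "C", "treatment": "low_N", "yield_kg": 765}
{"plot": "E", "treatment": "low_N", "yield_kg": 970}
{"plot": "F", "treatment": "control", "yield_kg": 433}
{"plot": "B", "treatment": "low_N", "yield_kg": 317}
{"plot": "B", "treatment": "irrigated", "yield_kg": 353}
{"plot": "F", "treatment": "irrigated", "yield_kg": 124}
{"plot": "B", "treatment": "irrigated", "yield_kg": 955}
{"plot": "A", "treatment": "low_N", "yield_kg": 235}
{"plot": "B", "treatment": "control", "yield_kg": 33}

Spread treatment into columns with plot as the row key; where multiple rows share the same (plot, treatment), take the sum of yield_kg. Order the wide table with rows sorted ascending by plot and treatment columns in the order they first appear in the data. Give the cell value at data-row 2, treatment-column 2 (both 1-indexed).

With rows sorted ascending by plot, row 2 is plot=B. treatment columns in first-appearance order: control, shaded, low_N, irrigated; column 2 is shaded.
Long rows with plot=B, treatment=shaded: 698 + 666 = 1364.

1364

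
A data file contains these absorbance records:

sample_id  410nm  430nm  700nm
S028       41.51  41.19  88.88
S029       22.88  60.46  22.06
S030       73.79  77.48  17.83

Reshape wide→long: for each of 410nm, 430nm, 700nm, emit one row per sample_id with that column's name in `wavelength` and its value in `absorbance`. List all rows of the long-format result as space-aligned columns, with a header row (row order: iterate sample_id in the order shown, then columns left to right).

Each (sample_id, column) pair becomes one row: 3 × 3 = 9 rows.
For example, (S028, 410nm) → absorbance=41.51.

sample_id  wavelength  absorbance
S028       410nm       41.51     
S028       430nm       41.19     
S028       700nm       88.88     
S029       410nm       22.88     
S029       430nm       60.46     
S029       700nm       22.06     
S030       410nm       73.79     
S030       430nm       77.48     
S030       700nm       17.83     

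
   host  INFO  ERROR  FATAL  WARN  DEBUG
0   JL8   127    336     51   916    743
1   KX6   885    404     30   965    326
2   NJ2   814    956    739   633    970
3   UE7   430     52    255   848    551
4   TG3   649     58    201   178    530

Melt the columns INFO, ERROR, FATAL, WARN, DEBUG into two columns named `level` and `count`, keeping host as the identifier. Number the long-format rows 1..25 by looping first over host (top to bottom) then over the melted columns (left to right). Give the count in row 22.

58

25 rows total (5 × 5). Row 22: index ⌊(22-1)/5⌋ = 4 into host → TG3; (22-1) mod 5 = 1 into the melted columns → ERROR.
So row 22 is (TG3, ERROR, 58); count = 58.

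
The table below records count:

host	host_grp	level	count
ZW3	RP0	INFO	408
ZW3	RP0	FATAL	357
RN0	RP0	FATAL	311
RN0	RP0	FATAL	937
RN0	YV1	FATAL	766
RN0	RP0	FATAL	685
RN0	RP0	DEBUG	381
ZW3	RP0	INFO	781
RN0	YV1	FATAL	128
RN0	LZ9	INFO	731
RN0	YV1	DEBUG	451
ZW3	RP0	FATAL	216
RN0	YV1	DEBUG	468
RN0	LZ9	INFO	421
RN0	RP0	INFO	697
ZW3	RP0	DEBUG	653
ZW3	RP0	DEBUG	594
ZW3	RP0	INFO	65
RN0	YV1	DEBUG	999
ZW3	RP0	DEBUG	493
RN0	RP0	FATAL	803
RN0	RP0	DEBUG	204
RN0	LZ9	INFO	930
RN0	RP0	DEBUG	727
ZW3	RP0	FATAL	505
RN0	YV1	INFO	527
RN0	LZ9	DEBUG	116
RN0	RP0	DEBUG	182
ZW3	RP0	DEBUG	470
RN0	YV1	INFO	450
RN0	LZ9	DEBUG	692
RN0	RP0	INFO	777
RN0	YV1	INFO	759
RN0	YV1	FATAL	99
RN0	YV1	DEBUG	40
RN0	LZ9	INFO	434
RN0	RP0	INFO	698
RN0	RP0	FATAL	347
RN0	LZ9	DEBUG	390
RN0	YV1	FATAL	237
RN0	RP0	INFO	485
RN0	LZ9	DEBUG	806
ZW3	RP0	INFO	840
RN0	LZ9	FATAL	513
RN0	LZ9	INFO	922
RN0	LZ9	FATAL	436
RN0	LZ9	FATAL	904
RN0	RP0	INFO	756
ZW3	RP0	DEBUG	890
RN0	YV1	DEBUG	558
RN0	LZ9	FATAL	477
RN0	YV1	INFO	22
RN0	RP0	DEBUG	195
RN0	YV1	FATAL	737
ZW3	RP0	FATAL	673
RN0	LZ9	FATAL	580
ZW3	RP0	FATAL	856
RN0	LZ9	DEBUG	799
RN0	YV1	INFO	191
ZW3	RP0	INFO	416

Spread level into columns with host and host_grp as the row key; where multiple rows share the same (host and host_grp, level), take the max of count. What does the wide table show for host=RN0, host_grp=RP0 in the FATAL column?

937

Rows with host=RN0, host_grp=RP0 and level=FATAL: count values are 311, 937, 685, 803, 347.
max(311, 937, 685, 803, 347) = 937.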